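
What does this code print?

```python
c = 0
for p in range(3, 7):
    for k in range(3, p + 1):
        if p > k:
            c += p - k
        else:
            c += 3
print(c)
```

22

p=3,k=3: not 3>3, c = 0+3 = 3
p=4,k=3: 4>3, c = 3+1 = 4
p=4,k=4: not 4>4, c = 4+3 = 7
p=5,k=3: 5>3, c = 7+2 = 9
p=5,k=4: 5>4, c = 9+1 = 10
p=5,k=5: not 5>5, c = 10+3 = 13
p=6,k=3: 6>3, c = 13+3 = 16
p=6,k=4: 6>4, c = 16+2 = 18
p=6,k=5: 6>5, c = 18+1 = 19
p=6,k=6: not 6>6, c = 19+3 = 22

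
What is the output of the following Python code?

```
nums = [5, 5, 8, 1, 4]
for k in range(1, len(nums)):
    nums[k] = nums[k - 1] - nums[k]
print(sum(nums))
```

k=1: nums[1] = 5-5 = 0 → [5, 0, 8, 1, 4]
k=2: nums[2] = 0-8 = -8 → [5, 0, -8, 1, 4]
k=3: nums[3] = (-8)-1 = -9 → [5, 0, -8, -9, 4]
k=4: nums[4] = (-9)-4 = -13 → [5, 0, -8, -9, -13]
sum = -25

-25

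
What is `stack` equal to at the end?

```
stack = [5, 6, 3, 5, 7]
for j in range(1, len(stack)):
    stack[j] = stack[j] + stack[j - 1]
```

j=1: stack[1] = 6+5 = 11 → [5, 11, 3, 5, 7]
j=2: stack[2] = 3+11 = 14 → [5, 11, 14, 5, 7]
j=3: stack[3] = 5+14 = 19 → [5, 11, 14, 19, 7]
j=4: stack[4] = 7+19 = 26 → [5, 11, 14, 19, 26]

[5, 11, 14, 19, 26]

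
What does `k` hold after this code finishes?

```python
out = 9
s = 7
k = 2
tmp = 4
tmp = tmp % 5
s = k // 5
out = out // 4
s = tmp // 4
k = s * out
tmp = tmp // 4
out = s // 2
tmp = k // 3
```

tmp = 4%5 = 4
s = 2//5 = 0
out = 9//4 = 2
s = 4//4 = 1
k = 1*2 = 2
tmp = 4//4 = 1
out = 1//2 = 0
tmp = 2//3 = 0

2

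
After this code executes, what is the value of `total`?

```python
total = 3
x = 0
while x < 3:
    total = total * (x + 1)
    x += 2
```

x=0: total = 3*1 = 3
x=2: total = 3*3 = 9

9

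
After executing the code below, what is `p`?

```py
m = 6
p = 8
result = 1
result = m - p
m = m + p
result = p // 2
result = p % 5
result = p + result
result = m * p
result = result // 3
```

result = 6-8 = -2
m = 6+8 = 14
result = 8//2 = 4
result = 8%5 = 3
result = 8+3 = 11
result = 14*8 = 112
result = 112//3 = 37

8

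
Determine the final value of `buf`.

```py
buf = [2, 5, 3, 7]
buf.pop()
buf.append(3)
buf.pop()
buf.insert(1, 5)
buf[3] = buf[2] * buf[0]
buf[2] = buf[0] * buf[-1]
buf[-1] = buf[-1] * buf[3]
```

[2, 5, 20, 100]

pop() removes 7 → [2, 5, 3]
append 3 → [2, 5, 3, 3]
pop() removes 3 → [2, 5, 3]
insert 5 at 1 → [2, 5, 5, 3]
buf[3] = buf[2]*buf[0] = 5*2 = 10 → [2, 5, 5, 10]
buf[2] = buf[0]*buf[-1] = 2*10 = 20 → [2, 5, 20, 10]
buf[-1] = buf[-1]*buf[3] = 10*10 = 100 → [2, 5, 20, 100]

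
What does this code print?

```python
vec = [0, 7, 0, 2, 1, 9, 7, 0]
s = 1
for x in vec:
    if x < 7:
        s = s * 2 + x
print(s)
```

42

x=0: <7, s = 1*2+0 = 2
x=7: not <7
x=0: <7, s = 2*2+0 = 4
x=2: <7, s = 4*2+2 = 10
x=1: <7, s = 10*2+1 = 21
x=9: not <7
x=7: not <7
x=0: <7, s = 21*2+0 = 42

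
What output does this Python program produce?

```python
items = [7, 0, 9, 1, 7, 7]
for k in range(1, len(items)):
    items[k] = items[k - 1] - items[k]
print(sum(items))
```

k=1: items[1] = 7-0 = 7 → [7, 7, 9, 1, 7, 7]
k=2: items[2] = 7-9 = -2 → [7, 7, -2, 1, 7, 7]
k=3: items[3] = (-2)-1 = -3 → [7, 7, -2, -3, 7, 7]
k=4: items[4] = (-3)-7 = -10 → [7, 7, -2, -3, -10, 7]
k=5: items[5] = (-10)-7 = -17 → [7, 7, -2, -3, -10, -17]
sum = -18

-18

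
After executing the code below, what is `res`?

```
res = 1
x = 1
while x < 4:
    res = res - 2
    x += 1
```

x=1: res = 1-2 = -1
x=2: res = (-1)-2 = -3
x=3: res = (-3)-2 = -5

-5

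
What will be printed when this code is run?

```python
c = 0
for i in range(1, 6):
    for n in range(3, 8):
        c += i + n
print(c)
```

i=1,n=3: c = 0+4 = 4
i=1,n=4: c = 4+5 = 9
i=1,n=5: c = 9+6 = 15
i=1,n=6: c = 15+7 = 22
i=1,n=7: c = 22+8 = 30
i=2,n=3: c = 30+5 = 35
i=2,n=4: c = 35+6 = 41
i=2,n=5: c = 41+7 = 48
i=2,n=6: c = 48+8 = 56
i=2,n=7: c = 56+9 = 65
i=3,n=3: c = 65+6 = 71
i=3,n=4: c = 71+7 = 78
i=3,n=5: c = 78+8 = 86
i=3,n=6: c = 86+9 = 95
i=3,n=7: c = 95+10 = 105
i=4,n=3: c = 105+7 = 112
i=4,n=4: c = 112+8 = 120
i=4,n=5: c = 120+9 = 129
i=4,n=6: c = 129+10 = 139
i=4,n=7: c = 139+11 = 150
i=5,n=3: c = 150+8 = 158
i=5,n=4: c = 158+9 = 167
i=5,n=5: c = 167+10 = 177
i=5,n=6: c = 177+11 = 188
i=5,n=7: c = 188+12 = 200

200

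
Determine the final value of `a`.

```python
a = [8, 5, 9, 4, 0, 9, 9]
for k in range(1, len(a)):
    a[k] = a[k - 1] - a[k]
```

[8, 3, -6, -10, -10, -19, -28]

k=1: a[1] = 8-5 = 3 → [8, 3, 9, 4, 0, 9, 9]
k=2: a[2] = 3-9 = -6 → [8, 3, -6, 4, 0, 9, 9]
k=3: a[3] = (-6)-4 = -10 → [8, 3, -6, -10, 0, 9, 9]
k=4: a[4] = (-10)-0 = -10 → [8, 3, -6, -10, -10, 9, 9]
k=5: a[5] = (-10)-9 = -19 → [8, 3, -6, -10, -10, -19, 9]
k=6: a[6] = (-19)-9 = -28 → [8, 3, -6, -10, -10, -19, -28]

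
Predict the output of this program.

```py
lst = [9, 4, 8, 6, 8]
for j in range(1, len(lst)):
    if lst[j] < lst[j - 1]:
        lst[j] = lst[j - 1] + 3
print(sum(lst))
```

j=1: 4<9, lst[1] = 9+3 = 12 → [9, 12, 8, 6, 8]
j=2: 8<12, lst[2] = 12+3 = 15 → [9, 12, 15, 6, 8]
j=3: 6<15, lst[3] = 15+3 = 18 → [9, 12, 15, 18, 8]
j=4: 8<18, lst[4] = 18+3 = 21 → [9, 12, 15, 18, 21]
sum = 75

75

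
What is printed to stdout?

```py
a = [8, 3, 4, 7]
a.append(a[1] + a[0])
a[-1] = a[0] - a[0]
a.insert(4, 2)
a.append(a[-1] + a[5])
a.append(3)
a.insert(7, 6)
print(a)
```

[8, 3, 4, 7, 2, 0, 0, 6, 3]

append a[1]+a[0] = 3+8 = 11 → [8, 3, 4, 7, 11]
a[-1] = a[0]-a[0] = 8-8 = 0 → [8, 3, 4, 7, 0]
insert 2 at 4 → [8, 3, 4, 7, 2, 0]
append a[-1]+a[5] = 0+0 = 0 → [8, 3, 4, 7, 2, 0, 0]
append 3 → [8, 3, 4, 7, 2, 0, 0, 3]
insert 6 at 7 → [8, 3, 4, 7, 2, 0, 0, 6, 3]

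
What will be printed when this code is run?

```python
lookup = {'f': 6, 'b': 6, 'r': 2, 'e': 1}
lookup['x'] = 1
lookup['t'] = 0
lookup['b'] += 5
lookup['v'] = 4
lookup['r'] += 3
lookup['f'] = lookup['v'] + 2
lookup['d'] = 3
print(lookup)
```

lookup['x'] = 1 → {'f': 6, 'b': 6, 'r': 2, 'e': 1, 'x': 1}
lookup['t'] = 0 → {'f': 6, 'b': 6, 'r': 2, 'e': 1, 'x': 1, 't': 0}
lookup['b'] = 6+5 = 11 → {'f': 6, 'b': 11, 'r': 2, 'e': 1, 'x': 1, 't': 0}
lookup['v'] = 4 → {'f': 6, 'b': 11, 'r': 2, 'e': 1, 'x': 1, 't': 0, 'v': 4}
lookup['r'] = 2+3 = 5 → {'f': 6, 'b': 11, 'r': 5, 'e': 1, 'x': 1, 't': 0, 'v': 4}
lookup['f'] = lookup['v']+2 = 6 → {'f': 6, 'b': 11, 'r': 5, 'e': 1, 'x': 1, 't': 0, 'v': 4}
lookup['d'] = 3 → {'f': 6, 'b': 11, 'r': 5, 'e': 1, 'x': 1, 't': 0, 'v': 4, 'd': 3}

{'f': 6, 'b': 11, 'r': 5, 'e': 1, 'x': 1, 't': 0, 'v': 4, 'd': 3}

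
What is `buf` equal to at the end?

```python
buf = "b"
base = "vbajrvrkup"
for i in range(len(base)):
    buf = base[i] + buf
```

'pukrvrjabvb'

i=0: prepend 'v' → 'vb'
i=1: prepend 'b' → 'bvb'
i=2: prepend 'a' → 'abvb'
i=3: prepend 'j' → 'jabvb'
i=4: prepend 'r' → 'rjabvb'
i=5: prepend 'v' → 'vrjabvb'
i=6: prepend 'r' → 'rvrjabvb'
i=7: prepend 'k' → 'krvrjabvb'
i=8: prepend 'u' → 'ukrvrjabvb'
i=9: prepend 'p' → 'pukrvrjabvb'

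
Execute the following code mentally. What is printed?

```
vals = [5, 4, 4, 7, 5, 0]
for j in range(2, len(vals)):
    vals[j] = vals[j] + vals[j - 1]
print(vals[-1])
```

j=2: vals[2] = 4+4 = 8 → [5, 4, 8, 7, 5, 0]
j=3: vals[3] = 7+8 = 15 → [5, 4, 8, 15, 5, 0]
j=4: vals[4] = 5+15 = 20 → [5, 4, 8, 15, 20, 0]
j=5: vals[5] = 0+20 = 20 → [5, 4, 8, 15, 20, 20]

20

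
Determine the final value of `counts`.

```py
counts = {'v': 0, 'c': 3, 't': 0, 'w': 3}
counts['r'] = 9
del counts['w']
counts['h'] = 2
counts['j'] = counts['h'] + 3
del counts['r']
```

{'v': 0, 'c': 3, 't': 0, 'h': 2, 'j': 5}

counts['r'] = 9 → {'v': 0, 'c': 3, 't': 0, 'w': 3, 'r': 9}
del 'w' → {'v': 0, 'c': 3, 't': 0, 'r': 9}
counts['h'] = 2 → {'v': 0, 'c': 3, 't': 0, 'r': 9, 'h': 2}
counts['j'] = counts['h']+3 = 5 → {'v': 0, 'c': 3, 't': 0, 'r': 9, 'h': 2, 'j': 5}
del 'r' → {'v': 0, 'c': 3, 't': 0, 'h': 2, 'j': 5}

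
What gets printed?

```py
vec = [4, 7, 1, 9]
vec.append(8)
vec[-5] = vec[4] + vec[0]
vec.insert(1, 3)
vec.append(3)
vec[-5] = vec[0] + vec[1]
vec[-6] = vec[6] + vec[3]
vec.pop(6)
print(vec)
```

[12, 4, 15, 1, 9, 8]

append 8 → [4, 7, 1, 9, 8]
vec[-5] = vec[4]+vec[0] = 8+4 = 12 → [12, 7, 1, 9, 8]
insert 3 at 1 → [12, 3, 7, 1, 9, 8]
append 3 → [12, 3, 7, 1, 9, 8, 3]
vec[-5] = vec[0]+vec[1] = 12+3 = 15 → [12, 3, 15, 1, 9, 8, 3]
vec[-6] = vec[6]+vec[3] = 3+1 = 4 → [12, 4, 15, 1, 9, 8, 3]
pop(6) removes 3 → [12, 4, 15, 1, 9, 8]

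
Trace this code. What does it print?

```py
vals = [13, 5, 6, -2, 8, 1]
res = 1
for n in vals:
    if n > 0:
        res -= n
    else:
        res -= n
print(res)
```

-30

n=13: >0, res = 1-13 = -12
n=5: >0, res = (-12)-5 = -17
n=6: >0, res = (-17)-6 = -23
n=-2: not >0, res = (-23)-(-2) = -21
n=8: >0, res = (-21)-8 = -29
n=1: >0, res = (-29)-1 = -30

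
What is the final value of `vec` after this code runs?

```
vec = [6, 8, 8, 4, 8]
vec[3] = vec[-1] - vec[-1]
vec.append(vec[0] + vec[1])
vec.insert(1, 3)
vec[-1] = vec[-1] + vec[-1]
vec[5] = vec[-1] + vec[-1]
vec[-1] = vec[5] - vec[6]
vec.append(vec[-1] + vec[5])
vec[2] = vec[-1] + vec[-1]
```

vec[3] = vec[-1]-vec[-1] = 8-8 = 0 → [6, 8, 8, 0, 8]
append vec[0]+vec[1] = 6+8 = 14 → [6, 8, 8, 0, 8, 14]
insert 3 at 1 → [6, 3, 8, 8, 0, 8, 14]
vec[-1] = vec[-1]+vec[-1] = 14+14 = 28 → [6, 3, 8, 8, 0, 8, 28]
vec[5] = vec[-1]+vec[-1] = 28+28 = 56 → [6, 3, 8, 8, 0, 56, 28]
vec[-1] = vec[5]-vec[6] = 56-28 = 28 → [6, 3, 8, 8, 0, 56, 28]
append vec[-1]+vec[5] = 28+56 = 84 → [6, 3, 8, 8, 0, 56, 28, 84]
vec[2] = vec[-1]+vec[-1] = 84+84 = 168 → [6, 3, 168, 8, 0, 56, 28, 84]

[6, 3, 168, 8, 0, 56, 28, 84]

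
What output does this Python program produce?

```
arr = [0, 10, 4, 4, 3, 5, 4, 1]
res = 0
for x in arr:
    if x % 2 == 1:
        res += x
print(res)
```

9

x=0: not odd
x=10: not odd
x=4: not odd
x=4: not odd
x=3: odd, res = 0+3 = 3
x=5: odd, res = 3+5 = 8
x=4: not odd
x=1: odd, res = 8+1 = 9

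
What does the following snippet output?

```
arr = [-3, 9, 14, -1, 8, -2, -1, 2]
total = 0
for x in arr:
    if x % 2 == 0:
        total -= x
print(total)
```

x=-3: not even
x=9: not even
x=14: even, total = 0-14 = -14
x=-1: not even
x=8: even, total = (-14)-8 = -22
x=-2: even, total = (-22)-(-2) = -20
x=-1: not even
x=2: even, total = (-20)-2 = -22

-22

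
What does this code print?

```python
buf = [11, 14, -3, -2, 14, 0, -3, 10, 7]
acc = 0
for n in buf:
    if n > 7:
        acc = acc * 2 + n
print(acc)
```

182

n=11: >7, acc = 0*2+11 = 11
n=14: >7, acc = 11*2+14 = 36
n=-3: not >7
n=-2: not >7
n=14: >7, acc = 36*2+14 = 86
n=0: not >7
n=-3: not >7
n=10: >7, acc = 86*2+10 = 182
n=7: not >7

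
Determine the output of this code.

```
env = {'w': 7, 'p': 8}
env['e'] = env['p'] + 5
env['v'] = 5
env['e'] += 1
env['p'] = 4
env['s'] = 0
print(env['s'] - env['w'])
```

-7

env['e'] = env['p']+5 = 13 → {'w': 7, 'p': 8, 'e': 13}
env['v'] = 5 → {'w': 7, 'p': 8, 'e': 13, 'v': 5}
env['e'] = 13+1 = 14 → {'w': 7, 'p': 8, 'e': 14, 'v': 5}
env['p'] = 4 → {'w': 7, 'p': 4, 'e': 14, 'v': 5}
env['s'] = 0 → {'w': 7, 'p': 4, 'e': 14, 'v': 5, 's': 0}
env['s']-env['w'] = 0-7 = -7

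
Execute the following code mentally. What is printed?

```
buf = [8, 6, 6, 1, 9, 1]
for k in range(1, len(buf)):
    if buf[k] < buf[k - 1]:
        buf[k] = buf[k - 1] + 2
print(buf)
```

k=1: 6<8, buf[1] = 8+2 = 10 → [8, 10, 6, 1, 9, 1]
k=2: 6<10, buf[2] = 10+2 = 12 → [8, 10, 12, 1, 9, 1]
k=3: 1<12, buf[3] = 12+2 = 14 → [8, 10, 12, 14, 9, 1]
k=4: 9<14, buf[4] = 14+2 = 16 → [8, 10, 12, 14, 16, 1]
k=5: 1<16, buf[5] = 16+2 = 18 → [8, 10, 12, 14, 16, 18]

[8, 10, 12, 14, 16, 18]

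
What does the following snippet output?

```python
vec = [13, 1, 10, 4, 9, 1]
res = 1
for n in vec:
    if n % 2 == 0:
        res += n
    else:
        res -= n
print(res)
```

-9

n=13: not even, res = 1-13 = -12
n=1: not even, res = (-12)-1 = -13
n=10: even, res = (-13)+10 = -3
n=4: even, res = (-3)+4 = 1
n=9: not even, res = 1-9 = -8
n=1: not even, res = (-8)-1 = -9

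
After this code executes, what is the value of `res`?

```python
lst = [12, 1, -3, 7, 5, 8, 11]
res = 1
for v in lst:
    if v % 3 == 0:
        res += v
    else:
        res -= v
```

v=12: %3==0, res = 1+12 = 13
v=1: not %3==0, res = 13-1 = 12
v=-3: %3==0, res = 12+(-3) = 9
v=7: not %3==0, res = 9-7 = 2
v=5: not %3==0, res = 2-5 = -3
v=8: not %3==0, res = (-3)-8 = -11
v=11: not %3==0, res = (-11)-11 = -22

-22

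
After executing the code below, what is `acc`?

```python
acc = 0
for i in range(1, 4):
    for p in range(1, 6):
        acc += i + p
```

i=1,p=1: acc = 0+2 = 2
i=1,p=2: acc = 2+3 = 5
i=1,p=3: acc = 5+4 = 9
i=1,p=4: acc = 9+5 = 14
i=1,p=5: acc = 14+6 = 20
i=2,p=1: acc = 20+3 = 23
i=2,p=2: acc = 23+4 = 27
i=2,p=3: acc = 27+5 = 32
i=2,p=4: acc = 32+6 = 38
i=2,p=5: acc = 38+7 = 45
i=3,p=1: acc = 45+4 = 49
i=3,p=2: acc = 49+5 = 54
i=3,p=3: acc = 54+6 = 60
i=3,p=4: acc = 60+7 = 67
i=3,p=5: acc = 67+8 = 75

75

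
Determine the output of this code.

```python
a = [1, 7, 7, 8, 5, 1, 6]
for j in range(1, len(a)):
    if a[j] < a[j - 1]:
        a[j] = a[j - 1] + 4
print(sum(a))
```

71

j=1: 7>=1, unchanged → [1, 7, 7, 8, 5, 1, 6]
j=2: 7>=7, unchanged → [1, 7, 7, 8, 5, 1, 6]
j=3: 8>=7, unchanged → [1, 7, 7, 8, 5, 1, 6]
j=4: 5<8, a[4] = 8+4 = 12 → [1, 7, 7, 8, 12, 1, 6]
j=5: 1<12, a[5] = 12+4 = 16 → [1, 7, 7, 8, 12, 16, 6]
j=6: 6<16, a[6] = 16+4 = 20 → [1, 7, 7, 8, 12, 16, 20]
sum = 71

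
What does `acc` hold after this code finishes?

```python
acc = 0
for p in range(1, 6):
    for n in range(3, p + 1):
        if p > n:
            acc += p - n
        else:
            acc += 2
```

p=3,n=3: not 3>3, acc = 0+2 = 2
p=4,n=3: 4>3, acc = 2+1 = 3
p=4,n=4: not 4>4, acc = 3+2 = 5
p=5,n=3: 5>3, acc = 5+2 = 7
p=5,n=4: 5>4, acc = 7+1 = 8
p=5,n=5: not 5>5, acc = 8+2 = 10

10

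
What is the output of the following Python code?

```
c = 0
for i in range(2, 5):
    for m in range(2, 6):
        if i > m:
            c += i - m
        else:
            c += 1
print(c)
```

13

i=2,m=2: not 2>2, c = 0+1 = 1
i=2,m=3: not 2>3, c = 1+1 = 2
i=2,m=4: not 2>4, c = 2+1 = 3
i=2,m=5: not 2>5, c = 3+1 = 4
i=3,m=2: 3>2, c = 4+1 = 5
i=3,m=3: not 3>3, c = 5+1 = 6
i=3,m=4: not 3>4, c = 6+1 = 7
i=3,m=5: not 3>5, c = 7+1 = 8
i=4,m=2: 4>2, c = 8+2 = 10
i=4,m=3: 4>3, c = 10+1 = 11
i=4,m=4: not 4>4, c = 11+1 = 12
i=4,m=5: not 4>5, c = 12+1 = 13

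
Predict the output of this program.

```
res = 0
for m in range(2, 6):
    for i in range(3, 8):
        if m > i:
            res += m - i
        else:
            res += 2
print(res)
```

m=2,i=3: not 2>3, res = 0+2 = 2
m=2,i=4: not 2>4, res = 2+2 = 4
m=2,i=5: not 2>5, res = 4+2 = 6
m=2,i=6: not 2>6, res = 6+2 = 8
m=2,i=7: not 2>7, res = 8+2 = 10
m=3,i=3: not 3>3, res = 10+2 = 12
m=3,i=4: not 3>4, res = 12+2 = 14
m=3,i=5: not 3>5, res = 14+2 = 16
m=3,i=6: not 3>6, res = 16+2 = 18
m=3,i=7: not 3>7, res = 18+2 = 20
m=4,i=3: 4>3, res = 20+1 = 21
m=4,i=4: not 4>4, res = 21+2 = 23
m=4,i=5: not 4>5, res = 23+2 = 25
m=4,i=6: not 4>6, res = 25+2 = 27
m=4,i=7: not 4>7, res = 27+2 = 29
m=5,i=3: 5>3, res = 29+2 = 31
m=5,i=4: 5>4, res = 31+1 = 32
m=5,i=5: not 5>5, res = 32+2 = 34
m=5,i=6: not 5>6, res = 34+2 = 36
m=5,i=7: not 5>7, res = 36+2 = 38

38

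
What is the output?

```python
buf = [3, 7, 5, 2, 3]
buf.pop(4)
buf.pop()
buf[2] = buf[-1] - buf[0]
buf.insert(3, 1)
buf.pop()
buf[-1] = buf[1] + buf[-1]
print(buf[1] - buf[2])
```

-2

pop(4) removes 3 → [3, 7, 5, 2]
pop() removes 2 → [3, 7, 5]
buf[2] = buf[-1]-buf[0] = 5-3 = 2 → [3, 7, 2]
insert 1 at 3 → [3, 7, 2, 1]
pop() removes 1 → [3, 7, 2]
buf[-1] = buf[1]+buf[-1] = 7+2 = 9 → [3, 7, 9]
buf[1]-buf[2] = 7-9 = -2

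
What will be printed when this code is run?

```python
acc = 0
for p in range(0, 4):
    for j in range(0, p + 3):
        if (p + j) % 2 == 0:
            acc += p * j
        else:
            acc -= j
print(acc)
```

p=0,j=0: even sum, acc = 0+0 = 0
p=0,j=1: odd sum, acc = 0-1 = -1
p=0,j=2: even sum, acc = (-1)+0 = -1
p=1,j=0: odd sum, acc = (-1)-0 = -1
p=1,j=1: even sum, acc = (-1)+1 = 0
p=1,j=2: odd sum, acc = 0-2 = -2
p=1,j=3: even sum, acc = (-2)+3 = 1
p=2,j=0: even sum, acc = 1+0 = 1
p=2,j=1: odd sum, acc = 1-1 = 0
p=2,j=2: even sum, acc = 0+4 = 4
p=2,j=3: odd sum, acc = 4-3 = 1
p=2,j=4: even sum, acc = 1+8 = 9
p=3,j=0: odd sum, acc = 9-0 = 9
p=3,j=1: even sum, acc = 9+3 = 12
p=3,j=2: odd sum, acc = 12-2 = 10
p=3,j=3: even sum, acc = 10+9 = 19
p=3,j=4: odd sum, acc = 19-4 = 15
p=3,j=5: even sum, acc = 15+15 = 30

30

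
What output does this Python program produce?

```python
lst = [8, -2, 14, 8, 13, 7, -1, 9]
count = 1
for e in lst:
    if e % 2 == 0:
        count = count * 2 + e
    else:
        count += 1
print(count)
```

112

e=8: even, count = 1*2+8 = 10
e=-2: even, count = 10*2+(-2) = 18
e=14: even, count = 18*2+14 = 50
e=8: even, count = 50*2+8 = 108
e=13: not even, count = 108+1 = 109
e=7: not even, count = 109+1 = 110
e=-1: not even, count = 110+1 = 111
e=9: not even, count = 111+1 = 112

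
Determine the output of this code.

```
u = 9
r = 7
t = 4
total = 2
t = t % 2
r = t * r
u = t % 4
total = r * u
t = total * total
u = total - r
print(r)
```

0

t = 4%2 = 0
r = 0*7 = 0
u = 0%4 = 0
total = 0*0 = 0
t = 0*0 = 0
u = 0-0 = 0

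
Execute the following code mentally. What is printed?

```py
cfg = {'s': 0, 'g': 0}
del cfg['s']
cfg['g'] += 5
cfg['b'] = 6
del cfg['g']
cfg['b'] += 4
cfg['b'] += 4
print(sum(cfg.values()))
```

del 's' → {'g': 0}
cfg['g'] = 0+5 = 5 → {'g': 5}
cfg['b'] = 6 → {'g': 5, 'b': 6}
del 'g' → {'b': 6}
cfg['b'] = 6+4 = 10 → {'b': 10}
cfg['b'] = 10+4 = 14 → {'b': 14}
sum of values = 14

14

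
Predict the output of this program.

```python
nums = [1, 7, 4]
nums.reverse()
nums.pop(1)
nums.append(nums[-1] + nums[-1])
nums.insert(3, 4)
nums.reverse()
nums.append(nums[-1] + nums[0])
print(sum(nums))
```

19

reverse → [4, 7, 1]
pop(1) removes 7 → [4, 1]
append nums[-1]+nums[-1] = 1+1 = 2 → [4, 1, 2]
insert 4 at 3 → [4, 1, 2, 4]
reverse → [4, 2, 1, 4]
append nums[-1]+nums[0] = 4+4 = 8 → [4, 2, 1, 4, 8]
sum = 19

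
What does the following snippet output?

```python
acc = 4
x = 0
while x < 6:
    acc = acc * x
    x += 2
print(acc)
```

x=0: acc = 4*0 = 0
x=2: acc = 0*2 = 0
x=4: acc = 0*4 = 0

0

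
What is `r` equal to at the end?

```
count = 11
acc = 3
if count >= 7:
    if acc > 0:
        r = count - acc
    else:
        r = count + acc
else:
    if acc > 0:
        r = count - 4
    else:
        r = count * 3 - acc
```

8

count=11, acc=3
count >= 7 is True; acc > 0 is True
→ r = count - acc = 8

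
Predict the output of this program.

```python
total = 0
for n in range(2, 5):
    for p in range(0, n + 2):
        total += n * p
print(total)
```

n=2,p=0: total = 0+0 = 0
n=2,p=1: total = 0+2 = 2
n=2,p=2: total = 2+4 = 6
n=2,p=3: total = 6+6 = 12
n=3,p=0: total = 12+0 = 12
n=3,p=1: total = 12+3 = 15
n=3,p=2: total = 15+6 = 21
n=3,p=3: total = 21+9 = 30
n=3,p=4: total = 30+12 = 42
n=4,p=0: total = 42+0 = 42
n=4,p=1: total = 42+4 = 46
n=4,p=2: total = 46+8 = 54
n=4,p=3: total = 54+12 = 66
n=4,p=4: total = 66+16 = 82
n=4,p=5: total = 82+20 = 102

102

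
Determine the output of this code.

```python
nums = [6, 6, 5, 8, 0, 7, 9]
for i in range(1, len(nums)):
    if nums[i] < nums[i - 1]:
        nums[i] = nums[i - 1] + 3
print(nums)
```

[6, 6, 9, 12, 15, 18, 21]

i=1: 6>=6, unchanged → [6, 6, 5, 8, 0, 7, 9]
i=2: 5<6, nums[2] = 6+3 = 9 → [6, 6, 9, 8, 0, 7, 9]
i=3: 8<9, nums[3] = 9+3 = 12 → [6, 6, 9, 12, 0, 7, 9]
i=4: 0<12, nums[4] = 12+3 = 15 → [6, 6, 9, 12, 15, 7, 9]
i=5: 7<15, nums[5] = 15+3 = 18 → [6, 6, 9, 12, 15, 18, 9]
i=6: 9<18, nums[6] = 18+3 = 21 → [6, 6, 9, 12, 15, 18, 21]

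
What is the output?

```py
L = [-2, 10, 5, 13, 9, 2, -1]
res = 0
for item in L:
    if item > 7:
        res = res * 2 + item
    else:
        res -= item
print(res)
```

70

item=-2: not >7, res = 0-(-2) = 2
item=10: >7, res = 2*2+10 = 14
item=5: not >7, res = 14-5 = 9
item=13: >7, res = 9*2+13 = 31
item=9: >7, res = 31*2+9 = 71
item=2: not >7, res = 71-2 = 69
item=-1: not >7, res = 69-(-1) = 70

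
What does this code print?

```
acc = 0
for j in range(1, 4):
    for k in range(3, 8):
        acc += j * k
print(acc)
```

j=1,k=3: acc = 0+3 = 3
j=1,k=4: acc = 3+4 = 7
j=1,k=5: acc = 7+5 = 12
j=1,k=6: acc = 12+6 = 18
j=1,k=7: acc = 18+7 = 25
j=2,k=3: acc = 25+6 = 31
j=2,k=4: acc = 31+8 = 39
j=2,k=5: acc = 39+10 = 49
j=2,k=6: acc = 49+12 = 61
j=2,k=7: acc = 61+14 = 75
j=3,k=3: acc = 75+9 = 84
j=3,k=4: acc = 84+12 = 96
j=3,k=5: acc = 96+15 = 111
j=3,k=6: acc = 111+18 = 129
j=3,k=7: acc = 129+21 = 150

150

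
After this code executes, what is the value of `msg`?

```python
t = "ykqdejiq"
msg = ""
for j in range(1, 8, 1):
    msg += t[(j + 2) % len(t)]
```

j=1: add t[3]='d' → 'd'
j=2: add t[4]='e' → 'de'
j=3: add t[5]='j' → 'dej'
j=4: add t[6]='i' → 'deji'
j=5: add t[7]='q' → 'dejiq'
j=6: add t[0]='y' → 'dejiqy'
j=7: add t[1]='k' → 'dejiqyk'

'dejiqyk'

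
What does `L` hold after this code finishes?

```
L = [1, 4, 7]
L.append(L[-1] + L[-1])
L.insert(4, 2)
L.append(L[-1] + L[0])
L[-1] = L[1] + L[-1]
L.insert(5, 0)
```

append L[-1]+L[-1] = 7+7 = 14 → [1, 4, 7, 14]
insert 2 at 4 → [1, 4, 7, 14, 2]
append L[-1]+L[0] = 2+1 = 3 → [1, 4, 7, 14, 2, 3]
L[-1] = L[1]+L[-1] = 4+3 = 7 → [1, 4, 7, 14, 2, 7]
insert 0 at 5 → [1, 4, 7, 14, 2, 0, 7]

[1, 4, 7, 14, 2, 0, 7]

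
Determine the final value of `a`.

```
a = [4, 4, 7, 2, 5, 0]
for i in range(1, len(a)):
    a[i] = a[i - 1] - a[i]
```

i=1: a[1] = 4-4 = 0 → [4, 0, 7, 2, 5, 0]
i=2: a[2] = 0-7 = -7 → [4, 0, -7, 2, 5, 0]
i=3: a[3] = (-7)-2 = -9 → [4, 0, -7, -9, 5, 0]
i=4: a[4] = (-9)-5 = -14 → [4, 0, -7, -9, -14, 0]
i=5: a[5] = (-14)-0 = -14 → [4, 0, -7, -9, -14, -14]

[4, 0, -7, -9, -14, -14]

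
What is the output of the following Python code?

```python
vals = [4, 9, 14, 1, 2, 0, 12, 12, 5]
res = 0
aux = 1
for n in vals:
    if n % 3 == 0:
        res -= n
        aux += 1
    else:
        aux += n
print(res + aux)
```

-2

n=4: not %3==0; aux=5
n=9: %3==0, res = 0-9 = -9; aux=6
n=14: not %3==0; aux=20
n=1: not %3==0; aux=21
n=2: not %3==0; aux=23
n=0: %3==0, res = (-9)-0 = -9; aux=24
n=12: %3==0, res = (-9)-12 = -21; aux=25
n=12: %3==0, res = (-21)-12 = -33; aux=26
n=5: not %3==0; aux=31
res+aux = (-33)+31 = -2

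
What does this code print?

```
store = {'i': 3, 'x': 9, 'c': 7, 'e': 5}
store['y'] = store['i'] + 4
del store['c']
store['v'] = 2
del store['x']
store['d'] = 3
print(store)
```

store['y'] = store['i']+4 = 7 → {'i': 3, 'x': 9, 'c': 7, 'e': 5, 'y': 7}
del 'c' → {'i': 3, 'x': 9, 'e': 5, 'y': 7}
store['v'] = 2 → {'i': 3, 'x': 9, 'e': 5, 'y': 7, 'v': 2}
del 'x' → {'i': 3, 'e': 5, 'y': 7, 'v': 2}
store['d'] = 3 → {'i': 3, 'e': 5, 'y': 7, 'v': 2, 'd': 3}

{'i': 3, 'e': 5, 'y': 7, 'v': 2, 'd': 3}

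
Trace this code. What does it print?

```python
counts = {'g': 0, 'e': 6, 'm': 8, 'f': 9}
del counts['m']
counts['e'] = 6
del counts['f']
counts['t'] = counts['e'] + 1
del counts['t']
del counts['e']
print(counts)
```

del 'm' → {'g': 0, 'e': 6, 'f': 9}
counts['e'] = 6 → {'g': 0, 'e': 6, 'f': 9}
del 'f' → {'g': 0, 'e': 6}
counts['t'] = counts['e']+1 = 7 → {'g': 0, 'e': 6, 't': 7}
del 't' → {'g': 0, 'e': 6}
del 'e' → {'g': 0}

{'g': 0}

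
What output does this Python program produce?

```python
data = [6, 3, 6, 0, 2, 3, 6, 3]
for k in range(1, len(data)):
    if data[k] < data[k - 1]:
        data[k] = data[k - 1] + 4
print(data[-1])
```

k=1: 3<6, data[1] = 6+4 = 10 → [6, 10, 6, 0, 2, 3, 6, 3]
k=2: 6<10, data[2] = 10+4 = 14 → [6, 10, 14, 0, 2, 3, 6, 3]
k=3: 0<14, data[3] = 14+4 = 18 → [6, 10, 14, 18, 2, 3, 6, 3]
k=4: 2<18, data[4] = 18+4 = 22 → [6, 10, 14, 18, 22, 3, 6, 3]
k=5: 3<22, data[5] = 22+4 = 26 → [6, 10, 14, 18, 22, 26, 6, 3]
k=6: 6<26, data[6] = 26+4 = 30 → [6, 10, 14, 18, 22, 26, 30, 3]
k=7: 3<30, data[7] = 30+4 = 34 → [6, 10, 14, 18, 22, 26, 30, 34]

34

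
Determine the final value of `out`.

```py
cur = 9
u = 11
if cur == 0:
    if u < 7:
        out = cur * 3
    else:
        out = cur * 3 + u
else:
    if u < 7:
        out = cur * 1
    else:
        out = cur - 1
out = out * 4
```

cur=9, u=11
cur == 0 is False; u < 7 is False
→ out = cur - 1 = 8
out = 8*4 = 32

32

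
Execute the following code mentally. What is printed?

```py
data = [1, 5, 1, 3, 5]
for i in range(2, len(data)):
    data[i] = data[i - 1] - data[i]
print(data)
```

i=2: data[2] = 5-1 = 4 → [1, 5, 4, 3, 5]
i=3: data[3] = 4-3 = 1 → [1, 5, 4, 1, 5]
i=4: data[4] = 1-5 = -4 → [1, 5, 4, 1, -4]

[1, 5, 4, 1, -4]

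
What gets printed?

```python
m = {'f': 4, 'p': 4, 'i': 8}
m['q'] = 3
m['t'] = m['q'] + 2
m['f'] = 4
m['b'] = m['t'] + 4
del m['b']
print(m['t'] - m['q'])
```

2

m['q'] = 3 → {'f': 4, 'p': 4, 'i': 8, 'q': 3}
m['t'] = m['q']+2 = 5 → {'f': 4, 'p': 4, 'i': 8, 'q': 3, 't': 5}
m['f'] = 4 → {'f': 4, 'p': 4, 'i': 8, 'q': 3, 't': 5}
m['b'] = m['t']+4 = 9 → {'f': 4, 'p': 4, 'i': 8, 'q': 3, 't': 5, 'b': 9}
del 'b' → {'f': 4, 'p': 4, 'i': 8, 'q': 3, 't': 5}
m['t']-m['q'] = 5-3 = 2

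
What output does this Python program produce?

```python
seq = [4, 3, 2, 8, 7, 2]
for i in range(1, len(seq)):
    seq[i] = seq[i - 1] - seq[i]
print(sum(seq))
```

i=1: seq[1] = 4-3 = 1 → [4, 1, 2, 8, 7, 2]
i=2: seq[2] = 1-2 = -1 → [4, 1, -1, 8, 7, 2]
i=3: seq[3] = (-1)-8 = -9 → [4, 1, -1, -9, 7, 2]
i=4: seq[4] = (-9)-7 = -16 → [4, 1, -1, -9, -16, 2]
i=5: seq[5] = (-16)-2 = -18 → [4, 1, -1, -9, -16, -18]
sum = -39

-39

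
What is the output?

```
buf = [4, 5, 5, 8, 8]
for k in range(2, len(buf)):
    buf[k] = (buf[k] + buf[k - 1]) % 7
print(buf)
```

k=2: buf[2] = (5+5)%7 = 3 → [4, 5, 3, 8, 8]
k=3: buf[3] = (8+3)%7 = 4 → [4, 5, 3, 4, 8]
k=4: buf[4] = (8+4)%7 = 5 → [4, 5, 3, 4, 5]

[4, 5, 3, 4, 5]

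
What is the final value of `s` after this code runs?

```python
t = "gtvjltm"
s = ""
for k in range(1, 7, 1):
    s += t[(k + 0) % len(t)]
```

k=1: add t[1]='t' → 't'
k=2: add t[2]='v' → 'tv'
k=3: add t[3]='j' → 'tvj'
k=4: add t[4]='l' → 'tvjl'
k=5: add t[5]='t' → 'tvjlt'
k=6: add t[6]='m' → 'tvjltm'

'tvjltm'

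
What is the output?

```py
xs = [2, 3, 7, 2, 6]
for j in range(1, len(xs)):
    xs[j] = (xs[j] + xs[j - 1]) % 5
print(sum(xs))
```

j=1: xs[1] = (3+2)%5 = 0 → [2, 0, 7, 2, 6]
j=2: xs[2] = (7+0)%5 = 2 → [2, 0, 2, 2, 6]
j=3: xs[3] = (2+2)%5 = 4 → [2, 0, 2, 4, 6]
j=4: xs[4] = (6+4)%5 = 0 → [2, 0, 2, 4, 0]
sum = 8

8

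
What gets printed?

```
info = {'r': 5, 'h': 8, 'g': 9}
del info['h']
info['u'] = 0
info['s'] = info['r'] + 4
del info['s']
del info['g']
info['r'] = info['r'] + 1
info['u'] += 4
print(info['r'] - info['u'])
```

2

del 'h' → {'r': 5, 'g': 9}
info['u'] = 0 → {'r': 5, 'g': 9, 'u': 0}
info['s'] = info['r']+4 = 9 → {'r': 5, 'g': 9, 'u': 0, 's': 9}
del 's' → {'r': 5, 'g': 9, 'u': 0}
del 'g' → {'r': 5, 'u': 0}
info['r'] = info['r']+1 = 6 → {'r': 6, 'u': 0}
info['u'] = 0+4 = 4 → {'r': 6, 'u': 4}
info['r']-info['u'] = 6-4 = 2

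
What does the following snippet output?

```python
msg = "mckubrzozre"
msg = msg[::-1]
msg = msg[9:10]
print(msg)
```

reverse → 'erzozrbukcm'
slice [9:10] → 'c'

c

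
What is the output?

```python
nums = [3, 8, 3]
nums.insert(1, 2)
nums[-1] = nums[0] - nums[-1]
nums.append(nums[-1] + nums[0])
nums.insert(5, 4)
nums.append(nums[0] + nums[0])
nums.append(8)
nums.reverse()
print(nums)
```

insert 2 at 1 → [3, 2, 8, 3]
nums[-1] = nums[0]-nums[-1] = 3-3 = 0 → [3, 2, 8, 0]
append nums[-1]+nums[0] = 0+3 = 3 → [3, 2, 8, 0, 3]
insert 4 at 5 → [3, 2, 8, 0, 3, 4]
append nums[0]+nums[0] = 3+3 = 6 → [3, 2, 8, 0, 3, 4, 6]
append 8 → [3, 2, 8, 0, 3, 4, 6, 8]
reverse → [8, 6, 4, 3, 0, 8, 2, 3]

[8, 6, 4, 3, 0, 8, 2, 3]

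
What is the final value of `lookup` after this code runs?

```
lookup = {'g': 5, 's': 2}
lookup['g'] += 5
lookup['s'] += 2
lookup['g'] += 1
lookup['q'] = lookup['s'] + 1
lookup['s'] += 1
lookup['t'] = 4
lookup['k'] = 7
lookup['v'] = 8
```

{'g': 11, 's': 5, 'q': 5, 't': 4, 'k': 7, 'v': 8}

lookup['g'] = 5+5 = 10 → {'g': 10, 's': 2}
lookup['s'] = 2+2 = 4 → {'g': 10, 's': 4}
lookup['g'] = 10+1 = 11 → {'g': 11, 's': 4}
lookup['q'] = lookup['s']+1 = 5 → {'g': 11, 's': 4, 'q': 5}
lookup['s'] = 4+1 = 5 → {'g': 11, 's': 5, 'q': 5}
lookup['t'] = 4 → {'g': 11, 's': 5, 'q': 5, 't': 4}
lookup['k'] = 7 → {'g': 11, 's': 5, 'q': 5, 't': 4, 'k': 7}
lookup['v'] = 8 → {'g': 11, 's': 5, 'q': 5, 't': 4, 'k': 7, 'v': 8}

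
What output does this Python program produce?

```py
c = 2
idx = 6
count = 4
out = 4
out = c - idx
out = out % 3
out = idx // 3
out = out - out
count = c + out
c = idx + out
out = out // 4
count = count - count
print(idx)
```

out = 2-6 = -4
out = (-4)%3 = 2
out = 6//3 = 2
out = 2-2 = 0
count = 2+0 = 2
c = 6+0 = 6
out = 0//4 = 0
count = 2-2 = 0

6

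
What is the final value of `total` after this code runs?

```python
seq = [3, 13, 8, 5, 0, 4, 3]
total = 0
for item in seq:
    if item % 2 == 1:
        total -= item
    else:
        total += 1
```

item=3: odd, total = 0-3 = -3
item=13: odd, total = (-3)-13 = -16
item=8: not odd, total = (-16)+1 = -15
item=5: odd, total = (-15)-5 = -20
item=0: not odd, total = (-20)+1 = -19
item=4: not odd, total = (-19)+1 = -18
item=3: odd, total = (-18)-3 = -21

-21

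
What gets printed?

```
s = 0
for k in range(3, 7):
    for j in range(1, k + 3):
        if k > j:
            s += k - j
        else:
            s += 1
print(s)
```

k=3,j=1: 3>1, s = 0+2 = 2
k=3,j=2: 3>2, s = 2+1 = 3
k=3,j=3: not 3>3, s = 3+1 = 4
k=3,j=4: not 3>4, s = 4+1 = 5
k=3,j=5: not 3>5, s = 5+1 = 6
k=4,j=1: 4>1, s = 6+3 = 9
k=4,j=2: 4>2, s = 9+2 = 11
k=4,j=3: 4>3, s = 11+1 = 12
k=4,j=4: not 4>4, s = 12+1 = 13
k=4,j=5: not 4>5, s = 13+1 = 14
k=4,j=6: not 4>6, s = 14+1 = 15
k=5,j=1: 5>1, s = 15+4 = 19
k=5,j=2: 5>2, s = 19+3 = 22
k=5,j=3: 5>3, s = 22+2 = 24
k=5,j=4: 5>4, s = 24+1 = 25
k=5,j=5: not 5>5, s = 25+1 = 26
k=5,j=6: not 5>6, s = 26+1 = 27
k=5,j=7: not 5>7, s = 27+1 = 28
k=6,j=1: 6>1, s = 28+5 = 33
k=6,j=2: 6>2, s = 33+4 = 37
k=6,j=3: 6>3, s = 37+3 = 40
k=6,j=4: 6>4, s = 40+2 = 42
k=6,j=5: 6>5, s = 42+1 = 43
k=6,j=6: not 6>6, s = 43+1 = 44
k=6,j=7: not 6>7, s = 44+1 = 45
k=6,j=8: not 6>8, s = 45+1 = 46

46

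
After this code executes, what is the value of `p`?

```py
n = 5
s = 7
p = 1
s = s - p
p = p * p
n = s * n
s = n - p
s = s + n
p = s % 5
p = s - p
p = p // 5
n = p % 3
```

s = 7-1 = 6
p = 1*1 = 1
n = 6*5 = 30
s = 30-1 = 29
s = 29+30 = 59
p = 59%5 = 4
p = 59-4 = 55
p = 55//5 = 11
n = 11%3 = 2

11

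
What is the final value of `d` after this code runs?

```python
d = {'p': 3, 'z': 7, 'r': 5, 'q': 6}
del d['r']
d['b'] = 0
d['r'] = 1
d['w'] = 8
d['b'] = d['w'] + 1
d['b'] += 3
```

{'p': 3, 'z': 7, 'q': 6, 'b': 12, 'r': 1, 'w': 8}

del 'r' → {'p': 3, 'z': 7, 'q': 6}
d['b'] = 0 → {'p': 3, 'z': 7, 'q': 6, 'b': 0}
d['r'] = 1 → {'p': 3, 'z': 7, 'q': 6, 'b': 0, 'r': 1}
d['w'] = 8 → {'p': 3, 'z': 7, 'q': 6, 'b': 0, 'r': 1, 'w': 8}
d['b'] = d['w']+1 = 9 → {'p': 3, 'z': 7, 'q': 6, 'b': 9, 'r': 1, 'w': 8}
d['b'] = 9+3 = 12 → {'p': 3, 'z': 7, 'q': 6, 'b': 12, 'r': 1, 'w': 8}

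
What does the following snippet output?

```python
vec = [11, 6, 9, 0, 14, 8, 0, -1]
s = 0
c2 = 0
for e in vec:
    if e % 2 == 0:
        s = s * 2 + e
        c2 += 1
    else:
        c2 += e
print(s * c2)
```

4032

e=11: not even; c2=11
e=6: even, s = 0*2+6 = 6; c2=12
e=9: not even; c2=21
e=0: even, s = 6*2+0 = 12; c2=22
e=14: even, s = 12*2+14 = 38; c2=23
e=8: even, s = 38*2+8 = 84; c2=24
e=0: even, s = 84*2+0 = 168; c2=25
e=-1: not even; c2=24
s*c2 = 168*24 = 4032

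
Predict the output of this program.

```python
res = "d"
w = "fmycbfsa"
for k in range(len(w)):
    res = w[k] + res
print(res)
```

asfbcymfd

k=0: prepend 'f' → 'fd'
k=1: prepend 'm' → 'mfd'
k=2: prepend 'y' → 'ymfd'
k=3: prepend 'c' → 'cymfd'
k=4: prepend 'b' → 'bcymfd'
k=5: prepend 'f' → 'fbcymfd'
k=6: prepend 's' → 'sfbcymfd'
k=7: prepend 'a' → 'asfbcymfd'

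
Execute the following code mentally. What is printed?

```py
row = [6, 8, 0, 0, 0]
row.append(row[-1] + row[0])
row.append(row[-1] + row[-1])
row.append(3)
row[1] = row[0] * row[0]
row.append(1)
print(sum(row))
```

append row[-1]+row[0] = 0+6 = 6 → [6, 8, 0, 0, 0, 6]
append row[-1]+row[-1] = 6+6 = 12 → [6, 8, 0, 0, 0, 6, 12]
append 3 → [6, 8, 0, 0, 0, 6, 12, 3]
row[1] = row[0]*row[0] = 6*6 = 36 → [6, 36, 0, 0, 0, 6, 12, 3]
append 1 → [6, 36, 0, 0, 0, 6, 12, 3, 1]
sum = 64

64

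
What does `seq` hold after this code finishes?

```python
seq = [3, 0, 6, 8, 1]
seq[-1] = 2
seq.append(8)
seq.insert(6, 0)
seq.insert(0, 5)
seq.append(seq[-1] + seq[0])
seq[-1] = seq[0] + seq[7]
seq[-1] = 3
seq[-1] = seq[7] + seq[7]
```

[5, 3, 0, 6, 8, 2, 8, 0, 0]

seq[-1] = 2 → [3, 0, 6, 8, 2]
append 8 → [3, 0, 6, 8, 2, 8]
insert 0 at 6 → [3, 0, 6, 8, 2, 8, 0]
insert 5 at 0 → [5, 3, 0, 6, 8, 2, 8, 0]
append seq[-1]+seq[0] = 0+5 = 5 → [5, 3, 0, 6, 8, 2, 8, 0, 5]
seq[-1] = seq[0]+seq[7] = 5+0 = 5 → [5, 3, 0, 6, 8, 2, 8, 0, 5]
seq[-1] = 3 → [5, 3, 0, 6, 8, 2, 8, 0, 3]
seq[-1] = seq[7]+seq[7] = 0+0 = 0 → [5, 3, 0, 6, 8, 2, 8, 0, 0]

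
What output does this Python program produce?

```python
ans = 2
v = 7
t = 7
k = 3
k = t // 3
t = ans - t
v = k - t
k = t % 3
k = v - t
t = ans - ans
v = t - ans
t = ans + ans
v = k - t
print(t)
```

k = 7//3 = 2
t = 2-7 = -5
v = 2-(-5) = 7
k = (-5)%3 = 1
k = 7-(-5) = 12
t = 2-2 = 0
v = 0-2 = -2
t = 2+2 = 4
v = 12-4 = 8

4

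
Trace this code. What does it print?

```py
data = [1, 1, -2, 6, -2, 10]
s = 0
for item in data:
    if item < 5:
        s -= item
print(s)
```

item=1: <5, s = 0-1 = -1
item=1: <5, s = (-1)-1 = -2
item=-2: <5, s = (-2)-(-2) = 0
item=6: not <5
item=-2: <5, s = 0-(-2) = 2
item=10: not <5

2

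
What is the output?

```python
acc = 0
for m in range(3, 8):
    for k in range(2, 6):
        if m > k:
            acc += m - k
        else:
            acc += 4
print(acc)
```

m=3,k=2: 3>2, acc = 0+1 = 1
m=3,k=3: not 3>3, acc = 1+4 = 5
m=3,k=4: not 3>4, acc = 5+4 = 9
m=3,k=5: not 3>5, acc = 9+4 = 13
m=4,k=2: 4>2, acc = 13+2 = 15
m=4,k=3: 4>3, acc = 15+1 = 16
m=4,k=4: not 4>4, acc = 16+4 = 20
m=4,k=5: not 4>5, acc = 20+4 = 24
m=5,k=2: 5>2, acc = 24+3 = 27
m=5,k=3: 5>3, acc = 27+2 = 29
m=5,k=4: 5>4, acc = 29+1 = 30
m=5,k=5: not 5>5, acc = 30+4 = 34
m=6,k=2: 6>2, acc = 34+4 = 38
m=6,k=3: 6>3, acc = 38+3 = 41
m=6,k=4: 6>4, acc = 41+2 = 43
m=6,k=5: 6>5, acc = 43+1 = 44
m=7,k=2: 7>2, acc = 44+5 = 49
m=7,k=3: 7>3, acc = 49+4 = 53
m=7,k=4: 7>4, acc = 53+3 = 56
m=7,k=5: 7>5, acc = 56+2 = 58

58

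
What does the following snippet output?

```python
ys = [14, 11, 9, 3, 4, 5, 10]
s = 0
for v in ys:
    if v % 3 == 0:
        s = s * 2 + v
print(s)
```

21

v=14: not %3==0
v=11: not %3==0
v=9: %3==0, s = 0*2+9 = 9
v=3: %3==0, s = 9*2+3 = 21
v=4: not %3==0
v=5: not %3==0
v=10: not %3==0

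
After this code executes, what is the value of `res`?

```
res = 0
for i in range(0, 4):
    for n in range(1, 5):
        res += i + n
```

i=0,n=1: res = 0+1 = 1
i=0,n=2: res = 1+2 = 3
i=0,n=3: res = 3+3 = 6
i=0,n=4: res = 6+4 = 10
i=1,n=1: res = 10+2 = 12
i=1,n=2: res = 12+3 = 15
i=1,n=3: res = 15+4 = 19
i=1,n=4: res = 19+5 = 24
i=2,n=1: res = 24+3 = 27
i=2,n=2: res = 27+4 = 31
i=2,n=3: res = 31+5 = 36
i=2,n=4: res = 36+6 = 42
i=3,n=1: res = 42+4 = 46
i=3,n=2: res = 46+5 = 51
i=3,n=3: res = 51+6 = 57
i=3,n=4: res = 57+7 = 64

64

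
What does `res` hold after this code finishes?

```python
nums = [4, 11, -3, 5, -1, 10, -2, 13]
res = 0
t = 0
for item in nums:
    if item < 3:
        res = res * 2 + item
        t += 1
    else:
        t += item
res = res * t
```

-736

item=4: not <3; t=4
item=11: not <3; t=15
item=-3: <3, res = 0*2+(-3) = -3; t=16
item=5: not <3; t=21
item=-1: <3, res = (-3)*2+(-1) = -7; t=22
item=10: not <3; t=32
item=-2: <3, res = (-7)*2+(-2) = -16; t=33
item=13: not <3; t=46
res*t = (-16)*46 = -736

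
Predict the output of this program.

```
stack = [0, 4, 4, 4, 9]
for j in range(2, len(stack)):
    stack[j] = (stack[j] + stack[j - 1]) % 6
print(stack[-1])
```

j=2: stack[2] = (4+4)%6 = 2 → [0, 4, 2, 4, 9]
j=3: stack[3] = (4+2)%6 = 0 → [0, 4, 2, 0, 9]
j=4: stack[4] = (9+0)%6 = 3 → [0, 4, 2, 0, 3]

3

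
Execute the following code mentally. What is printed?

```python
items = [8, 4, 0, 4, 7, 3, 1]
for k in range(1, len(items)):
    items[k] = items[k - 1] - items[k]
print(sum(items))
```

k=1: items[1] = 8-4 = 4 → [8, 4, 0, 4, 7, 3, 1]
k=2: items[2] = 4-0 = 4 → [8, 4, 4, 4, 7, 3, 1]
k=3: items[3] = 4-4 = 0 → [8, 4, 4, 0, 7, 3, 1]
k=4: items[4] = 0-7 = -7 → [8, 4, 4, 0, -7, 3, 1]
k=5: items[5] = (-7)-3 = -10 → [8, 4, 4, 0, -7, -10, 1]
k=6: items[6] = (-10)-1 = -11 → [8, 4, 4, 0, -7, -10, -11]
sum = -12

-12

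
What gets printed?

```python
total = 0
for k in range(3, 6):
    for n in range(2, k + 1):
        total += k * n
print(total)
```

k=3,n=2: total = 0+6 = 6
k=3,n=3: total = 6+9 = 15
k=4,n=2: total = 15+8 = 23
k=4,n=3: total = 23+12 = 35
k=4,n=4: total = 35+16 = 51
k=5,n=2: total = 51+10 = 61
k=5,n=3: total = 61+15 = 76
k=5,n=4: total = 76+20 = 96
k=5,n=5: total = 96+25 = 121

121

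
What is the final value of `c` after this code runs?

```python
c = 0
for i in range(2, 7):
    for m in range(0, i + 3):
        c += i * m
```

505

i=2,m=0: c = 0+0 = 0
i=2,m=1: c = 0+2 = 2
i=2,m=2: c = 2+4 = 6
i=2,m=3: c = 6+6 = 12
i=2,m=4: c = 12+8 = 20
i=3,m=0: c = 20+0 = 20
i=3,m=1: c = 20+3 = 23
i=3,m=2: c = 23+6 = 29
i=3,m=3: c = 29+9 = 38
i=3,m=4: c = 38+12 = 50
i=3,m=5: c = 50+15 = 65
i=4,m=0: c = 65+0 = 65
i=4,m=1: c = 65+4 = 69
i=4,m=2: c = 69+8 = 77
i=4,m=3: c = 77+12 = 89
i=4,m=4: c = 89+16 = 105
i=4,m=5: c = 105+20 = 125
i=4,m=6: c = 125+24 = 149
i=5,m=0: c = 149+0 = 149
i=5,m=1: c = 149+5 = 154
i=5,m=2: c = 154+10 = 164
i=5,m=3: c = 164+15 = 179
i=5,m=4: c = 179+20 = 199
i=5,m=5: c = 199+25 = 224
i=5,m=6: c = 224+30 = 254
i=5,m=7: c = 254+35 = 289
i=6,m=0: c = 289+0 = 289
i=6,m=1: c = 289+6 = 295
i=6,m=2: c = 295+12 = 307
i=6,m=3: c = 307+18 = 325
i=6,m=4: c = 325+24 = 349
i=6,m=5: c = 349+30 = 379
i=6,m=6: c = 379+36 = 415
i=6,m=7: c = 415+42 = 457
i=6,m=8: c = 457+48 = 505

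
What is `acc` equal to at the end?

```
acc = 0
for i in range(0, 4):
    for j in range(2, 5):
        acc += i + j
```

i=0,j=2: acc = 0+2 = 2
i=0,j=3: acc = 2+3 = 5
i=0,j=4: acc = 5+4 = 9
i=1,j=2: acc = 9+3 = 12
i=1,j=3: acc = 12+4 = 16
i=1,j=4: acc = 16+5 = 21
i=2,j=2: acc = 21+4 = 25
i=2,j=3: acc = 25+5 = 30
i=2,j=4: acc = 30+6 = 36
i=3,j=2: acc = 36+5 = 41
i=3,j=3: acc = 41+6 = 47
i=3,j=4: acc = 47+7 = 54

54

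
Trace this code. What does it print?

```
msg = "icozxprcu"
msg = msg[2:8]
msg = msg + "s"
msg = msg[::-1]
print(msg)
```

scrpxzo

slice [2:8] → 'ozxprc'
+ 's' → 'ozxprcs'
reverse → 'scrpxzo'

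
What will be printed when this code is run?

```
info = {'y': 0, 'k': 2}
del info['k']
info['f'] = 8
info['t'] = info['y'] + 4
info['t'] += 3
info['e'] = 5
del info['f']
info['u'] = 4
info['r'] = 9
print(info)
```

del 'k' → {'y': 0}
info['f'] = 8 → {'y': 0, 'f': 8}
info['t'] = info['y']+4 = 4 → {'y': 0, 'f': 8, 't': 4}
info['t'] = 4+3 = 7 → {'y': 0, 'f': 8, 't': 7}
info['e'] = 5 → {'y': 0, 'f': 8, 't': 7, 'e': 5}
del 'f' → {'y': 0, 't': 7, 'e': 5}
info['u'] = 4 → {'y': 0, 't': 7, 'e': 5, 'u': 4}
info['r'] = 9 → {'y': 0, 't': 7, 'e': 5, 'u': 4, 'r': 9}

{'y': 0, 't': 7, 'e': 5, 'u': 4, 'r': 9}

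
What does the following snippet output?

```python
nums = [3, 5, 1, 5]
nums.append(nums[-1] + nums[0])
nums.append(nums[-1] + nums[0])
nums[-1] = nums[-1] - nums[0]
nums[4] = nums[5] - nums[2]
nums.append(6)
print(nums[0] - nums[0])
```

0

append nums[-1]+nums[0] = 5+3 = 8 → [3, 5, 1, 5, 8]
append nums[-1]+nums[0] = 8+3 = 11 → [3, 5, 1, 5, 8, 11]
nums[-1] = nums[-1]-nums[0] = 11-3 = 8 → [3, 5, 1, 5, 8, 8]
nums[4] = nums[5]-nums[2] = 8-1 = 7 → [3, 5, 1, 5, 7, 8]
append 6 → [3, 5, 1, 5, 7, 8, 6]
nums[0]-nums[0] = 3-3 = 0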